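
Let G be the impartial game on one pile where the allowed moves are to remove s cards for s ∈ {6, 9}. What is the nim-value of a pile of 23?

1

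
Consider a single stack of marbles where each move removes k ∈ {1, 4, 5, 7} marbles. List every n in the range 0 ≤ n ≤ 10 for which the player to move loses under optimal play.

0, 2, 8, 10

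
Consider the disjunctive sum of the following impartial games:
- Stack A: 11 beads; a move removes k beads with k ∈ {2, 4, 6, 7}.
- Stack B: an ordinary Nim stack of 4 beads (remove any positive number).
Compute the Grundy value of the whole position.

Grundy values for stack A (subtraction set {2, 4, 6, 7}):
g(0) = mex{} = 0
g(1) = mex{} = 0
g(2) = mex{0} = 1
g(3) = mex{0} = 1
g(4) = mex{0,1} = 2
g(5) = mex{0,1} = 2
g(6) = mex{0,1,2} = 3
g(7) = mex{0,1,2} = 3
g(8) = mex{0,1,2,3} = 4
g(9) = mex{1,2,3} = 0
g(10) = mex{1,2,3,4} = 0
g(11) = mex{0,2,3} = 1
So g(11) = 1.
Stack B is a plain Nim stack of size 4, so its Grundy value is 4.
The value of a disjunctive sum is the nim-sum of the parts.
Combined value = 1 ⊕ 4 = 5.

5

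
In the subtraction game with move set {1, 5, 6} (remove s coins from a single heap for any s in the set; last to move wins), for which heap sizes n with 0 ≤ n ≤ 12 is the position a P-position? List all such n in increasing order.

Build the Grundy sequence with g(k) = mex{g(k−s) : s ∈ {1, 5, 6}, s ≤ k}:
g(0) = mex{} = 0
g(1) = mex{0} = 1
g(2) = mex{1} = 0
g(3) = mex{0} = 1
g(4) = mex{1} = 0
g(5) = mex{0} = 1
g(6) = mex{0,1} = 2
g(7) = mex{0,1,2} = 3
g(8) = mex{0,1,3} = 2
g(9) = mex{0,1,2} = 3
g(10) = mex{0,1,3} = 2
g(11) = mex{1,2} = 0
g(12) = mex{0,2,3} = 1
The P-positions (g = 0) in 0..12 are 0, 2, 4, 11.

0, 2, 4, 11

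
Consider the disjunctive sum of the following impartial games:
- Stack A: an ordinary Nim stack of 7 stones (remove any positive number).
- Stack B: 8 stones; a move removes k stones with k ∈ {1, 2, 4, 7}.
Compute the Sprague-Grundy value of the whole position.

Stack A is a plain Nim stack of size 7, so its Grundy value is 7.
For stack B, compute g(0), g(1), … with moves {1, 2, 4, 7}:
g(0) = mex{} = 0
g(1) = mex{0} = 1
g(2) = mex{0,1} = 2
g(3) = mex{1,2} = 0
g(4) = mex{0,2} = 1
g(5) = mex{0,1} = 2
g(6) = mex{1,2} = 0
g(7) = mex{0,2} = 1
g(8) = mex{0,1} = 2
So g(8) = 2.
The value of a disjunctive sum is the nim-sum of the parts.
Combined value = 7 ⊕ 2 = 5.

5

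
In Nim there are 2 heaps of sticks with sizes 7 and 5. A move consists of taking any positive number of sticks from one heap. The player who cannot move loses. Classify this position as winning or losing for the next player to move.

Winning position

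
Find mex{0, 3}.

0 is in the set but 1 is not, so the mex is 1.

1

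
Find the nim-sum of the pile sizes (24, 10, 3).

17

Compute the nim-sum pairwise:
24 XOR 10 = 18
18 XOR 3 = 17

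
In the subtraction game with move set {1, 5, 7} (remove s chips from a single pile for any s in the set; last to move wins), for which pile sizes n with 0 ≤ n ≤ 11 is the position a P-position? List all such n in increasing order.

0, 2, 4, 6, 8, 10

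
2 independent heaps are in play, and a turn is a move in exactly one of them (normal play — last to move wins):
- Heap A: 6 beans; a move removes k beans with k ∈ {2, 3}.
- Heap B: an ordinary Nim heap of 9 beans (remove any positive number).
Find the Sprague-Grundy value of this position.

9

Build the Grundy sequence for heap A with g(k) = mex{g(k−s) : s ∈ {2, 3}, s ≤ k}:
k:     0  1  2  3  4  5  6
g(k):  0  0  1  1  2  0  0
So g(6) = 0.
Heap B is a plain Nim heap of size 9, so its Grundy value is 9.
By the Sprague-Grundy theorem, the Grundy value of a sum of independent games is the XOR of the component values.
Combined value = 0 XOR 9 = 9.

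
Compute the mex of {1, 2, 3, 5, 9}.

0

0 is not in the set, so the mex is 0.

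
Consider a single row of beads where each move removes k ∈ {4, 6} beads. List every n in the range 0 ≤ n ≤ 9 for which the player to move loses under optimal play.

Build the Grundy sequence with g(k) = mex{g(k−s) : s ∈ {4, 6}, s ≤ k}:
k:     0  1  2  3  4  5  6  7  8  9
g(k):  0  0  0  0  1  1  1  1  2  2
The P-positions (g = 0) in 0..9 are 0, 1, 2, 3.

0, 1, 2, 3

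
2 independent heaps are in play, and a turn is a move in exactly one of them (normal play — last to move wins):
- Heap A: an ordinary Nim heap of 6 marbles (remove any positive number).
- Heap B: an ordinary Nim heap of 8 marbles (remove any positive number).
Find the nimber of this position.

14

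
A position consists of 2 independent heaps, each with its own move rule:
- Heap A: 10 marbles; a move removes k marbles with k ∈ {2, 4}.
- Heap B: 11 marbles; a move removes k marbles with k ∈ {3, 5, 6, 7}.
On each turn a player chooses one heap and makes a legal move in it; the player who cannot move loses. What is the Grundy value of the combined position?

2

Grundy values for heap A (subtraction set {2, 4}):
g(0) = mex{} = 0
g(1) = mex{} = 0
g(2) = mex{0} = 1
g(3) = mex{0} = 1
g(4) = mex{0,1} = 2
g(5) = mex{0,1} = 2
g(6) = mex{1,2} = 0
g(7) = mex{1,2} = 0
g(8) = mex{0,2} = 1
g(9) = mex{0,2} = 1
g(10) = mex{0,1} = 2
So g(10) = 2.
For heap B, compute g(0), g(1), … with moves {3, 5, 6, 7}:
g(0) = mex{} = 0
g(1) = mex{} = 0
g(2) = mex{} = 0
g(3) = mex{0} = 1
g(4) = mex{0} = 1
g(5) = mex{0} = 1
g(6) = mex{0,1} = 2
g(7) = mex{0,1} = 2
g(8) = mex{0,1} = 2
g(9) = mex{0,1,2} = 3
g(10) = mex{1,2} = 0
g(11) = mex{1,2} = 0
So g(11) = 0.
The value of a disjunctive sum is the nim-sum of the parts.
Combined value = 2 ⊕ 0 = 2.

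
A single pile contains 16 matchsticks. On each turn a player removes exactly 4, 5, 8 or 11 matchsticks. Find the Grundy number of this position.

0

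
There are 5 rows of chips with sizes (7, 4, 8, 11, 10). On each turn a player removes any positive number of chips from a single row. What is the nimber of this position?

10

Bitwise XOR of the heap sizes:
  0111  (7)
  0100  (4)
  1000  (8)
  1011  (11)
  1010  (10)
  ----
  1010  (10)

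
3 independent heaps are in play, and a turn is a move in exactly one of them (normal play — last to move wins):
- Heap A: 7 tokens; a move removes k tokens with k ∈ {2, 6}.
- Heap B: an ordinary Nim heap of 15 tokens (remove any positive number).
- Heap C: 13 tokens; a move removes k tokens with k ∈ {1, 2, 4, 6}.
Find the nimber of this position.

12

Grundy values for heap A (subtraction set {2, 6}):
k:     0  1  2  3  4  5  6  7
g(k):  0  0  1  1  0  0  1  1
So g(7) = 1.
Heap B is a plain Nim heap of size 15, so its Grundy value is 15.
Grundy values for heap C (subtraction set {1, 2, 4, 6}):
g(0) = mex{} = 0
g(1) = mex{0} = 1
g(2) = mex{0,1} = 2
g(3) = mex{1,2} = 0
g(4) = mex{0,2} = 1
g(5) = mex{0,1} = 2
g(6) = mex{0,1,2} = 3
g(7) = mex{0,1,2,3} = 4
g(8) = mex{1,2,3,4} = 0
g(9) = mex{0,2,4} = 1
g(10) = mex{0,1,3} = 2
g(11) = mex{1,2,4} = 0
g(12) = mex{0,2,3} = 1
g(13) = mex{0,1,4} = 2
So g(13) = 2.
By the Sprague-Grundy theorem, the Grundy value of a sum of independent games is the XOR of the component values.
Combined value = 1 XOR 15 XOR 2 = 12.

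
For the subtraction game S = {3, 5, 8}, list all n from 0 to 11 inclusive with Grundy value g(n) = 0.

0, 1, 2, 11

Grundy values for subtraction set {3, 5, 8}:
k:     0  1  2  3  4  5  6  7  8  9 10 11
g(k):  0  0  0  1  1  1  2  2  2  3  3  0
The P-positions (g = 0) in 0..11 are 0, 1, 2, 11.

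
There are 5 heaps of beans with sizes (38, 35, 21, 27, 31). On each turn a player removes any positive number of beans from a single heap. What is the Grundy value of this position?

20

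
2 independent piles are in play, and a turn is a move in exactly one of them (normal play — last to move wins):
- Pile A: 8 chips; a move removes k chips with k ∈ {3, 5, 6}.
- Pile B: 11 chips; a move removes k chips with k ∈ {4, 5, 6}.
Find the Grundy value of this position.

2

Grundy values for pile A (subtraction set {3, 5, 6}):
g(0) = mex{} = 0
g(1) = mex{} = 0
g(2) = mex{} = 0
g(3) = mex{0} = 1
g(4) = mex{0} = 1
g(5) = mex{0} = 1
g(6) = mex{0,1} = 2
g(7) = mex{0,1} = 2
g(8) = mex{0,1} = 2
So g(8) = 2.
Grundy values for pile B (subtraction set {4, 5, 6}):
k:     0  1  2  3  4  5  6  7  8  9 10 11
g(k):  0  0  0  0  1  1  1  1  2  2  0  0
So g(11) = 0.
The value of a disjunctive sum is the nim-sum of the parts.
Combined value = 2 XOR 0 = 2.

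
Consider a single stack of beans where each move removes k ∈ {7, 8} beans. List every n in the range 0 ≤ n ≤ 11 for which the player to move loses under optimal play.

Compute g(0), g(1), … for moves {7, 8}:
g(0) = mex{} = 0
g(1) = mex{} = 0
g(2) = mex{} = 0
g(3) = mex{} = 0
g(4) = mex{} = 0
g(5) = mex{} = 0
g(6) = mex{} = 0
g(7) = mex{0} = 1
g(8) = mex{0} = 1
g(9) = mex{0} = 1
g(10) = mex{0} = 1
g(11) = mex{0} = 1
The P-positions (g = 0) in 0..11 are 0, 1, 2, 3, 4, 5, 6.

0, 1, 2, 3, 4, 5, 6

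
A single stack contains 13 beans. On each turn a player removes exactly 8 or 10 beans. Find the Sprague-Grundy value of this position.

1

Compute g(0), g(1), … for moves {8, 10}:
g(0) = mex{} = 0
g(1) = mex{} = 0
g(2) = mex{} = 0
g(3) = mex{} = 0
g(4) = mex{} = 0
g(5) = mex{} = 0
g(6) = mex{} = 0
g(7) = mex{} = 0
g(8) = mex{0} = 1
g(9) = mex{0} = 1
g(10) = mex{0} = 1
g(11) = mex{0} = 1
g(12) = mex{0} = 1
g(13) = mex{0} = 1
So g(13) = 1.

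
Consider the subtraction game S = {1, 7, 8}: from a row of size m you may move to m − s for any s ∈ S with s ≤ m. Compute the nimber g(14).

2

Grundy values for subtraction set {1, 7, 8}:
k:     0  1  2  3  4  5  6  7  8  9 10 11 12 13 14
g(k):  0  1  0  1  0  1  0  1  2  3  2  3  2  3  2
So g(14) = 2.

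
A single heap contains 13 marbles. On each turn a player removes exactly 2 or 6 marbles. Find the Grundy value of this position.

0

Grundy values for subtraction set {2, 6}:
k:     0  1  2  3  4  5  6  7  8  9 10 11 12 13
g(k):  0  0  1  1  0  0  1  1  0  0  1  1  0  0
So g(13) = 0.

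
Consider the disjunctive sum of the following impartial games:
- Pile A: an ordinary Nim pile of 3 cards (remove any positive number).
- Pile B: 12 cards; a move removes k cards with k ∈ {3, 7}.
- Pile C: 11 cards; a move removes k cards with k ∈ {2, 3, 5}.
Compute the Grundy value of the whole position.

Pile A is a plain Nim pile of size 3, so its Grundy value is 3.
Grundy values for pile B (subtraction set {3, 7}):
k:     0  1  2  3  4  5  6  7  8  9 10 11 12
g(k):  0  0  0  1  1  1  0  2  2  1  0  0  0
So g(12) = 0.
Grundy values for pile C (subtraction set {2, 3, 5}):
k:     0  1  2  3  4  5  6  7  8  9 10 11
g(k):  0  0  1  1  2  2  3  0  0  1  1  2
So g(11) = 2.
By the Sprague-Grundy theorem, the Grundy value of a sum of independent games is the XOR of the component values.
Combined value = 3 ⊕ 0 ⊕ 2 = 1.

1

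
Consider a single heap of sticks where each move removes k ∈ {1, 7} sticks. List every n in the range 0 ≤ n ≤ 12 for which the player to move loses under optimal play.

0, 2, 4, 6, 8, 10, 12

Grundy values for subtraction set {1, 7}:
g(0) = mex{} = 0
g(1) = mex{0} = 1
g(2) = mex{1} = 0
g(3) = mex{0} = 1
g(4) = mex{1} = 0
g(5) = mex{0} = 1
g(6) = mex{1} = 0
g(7) = mex{0} = 1
g(8) = mex{1} = 0
g(9) = mex{0} = 1
g(10) = mex{1} = 0
g(11) = mex{0} = 1
g(12) = mex{1} = 0
The P-positions (g = 0) in 0..12 are 0, 2, 4, 6, 8, 10, 12.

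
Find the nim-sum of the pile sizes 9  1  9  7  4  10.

8

Nim-sum: 9 XOR 1 XOR 9 XOR 7 XOR 4 XOR 10 = 8.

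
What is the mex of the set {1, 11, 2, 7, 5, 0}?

3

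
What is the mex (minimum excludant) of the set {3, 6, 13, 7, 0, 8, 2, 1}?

4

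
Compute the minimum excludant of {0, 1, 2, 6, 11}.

3

The values 0, 1, 2 are all present; 3 is the first non-negative integer missing from the set.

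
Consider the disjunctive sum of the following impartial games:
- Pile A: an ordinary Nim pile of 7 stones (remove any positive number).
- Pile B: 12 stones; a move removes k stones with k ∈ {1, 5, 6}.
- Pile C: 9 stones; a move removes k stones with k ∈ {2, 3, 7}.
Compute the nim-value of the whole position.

Pile A is a plain Nim pile of size 7, so its Grundy value is 7.
For pile B, compute g(0), g(1), … with moves {1, 5, 6}:
k:     0  1  2  3  4  5  6  7  8  9 10 11 12
g(k):  0  1  0  1  0  1  2  3  2  3  2  0  1
So g(12) = 1.
Grundy values for pile C (subtraction set {2, 3, 7}):
g(0) = mex{} = 0
g(1) = mex{} = 0
g(2) = mex{0} = 1
g(3) = mex{0} = 1
g(4) = mex{0,1} = 2
g(5) = mex{1} = 0
g(6) = mex{1,2} = 0
g(7) = mex{0,2} = 1
g(8) = mex{0} = 1
g(9) = mex{0,1} = 2
So g(9) = 2.
The value of a disjunctive sum is the nim-sum of the parts.
Combined value = 7 ⊕ 1 ⊕ 2 = 4.

4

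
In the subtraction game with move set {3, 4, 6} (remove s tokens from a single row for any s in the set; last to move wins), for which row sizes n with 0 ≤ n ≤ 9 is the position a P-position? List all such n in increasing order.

Grundy values for subtraction set {3, 4, 6}:
k:     0  1  2  3  4  5  6  7  8  9
g(k):  0  0  0  1  1  1  2  2  2  0
The P-positions (g = 0) in 0..9 are 0, 1, 2, 9.

0, 1, 2, 9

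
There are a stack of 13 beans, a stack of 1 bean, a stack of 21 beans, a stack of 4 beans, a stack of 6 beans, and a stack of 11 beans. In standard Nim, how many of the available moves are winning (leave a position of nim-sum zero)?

1

Compute the nim-sum pairwise:
13 ^ 1 = 12
12 ^ 21 = 25
25 ^ 4 = 29
29 ^ 6 = 27
27 ^ 11 = 16
The overall nim-sum is X = 16. A stack of size p has a winning move iff p XOR X < p (reduce it to p XOR X).
  13: 13 XOR 16 = 29 ≥ 13 — no move.
  1: 1 XOR 16 = 17 ≥ 1 — no move.
  21: 21 XOR 16 = 5 < 21 — winning move (to 5).
  4: 4 XOR 16 = 20 ≥ 4 — no move.
  6: 6 XOR 16 = 22 ≥ 6 — no move.
  11: 11 XOR 16 = 27 ≥ 11 — no move.
That gives 1 winning move.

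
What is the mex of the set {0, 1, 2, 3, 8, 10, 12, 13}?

4

The values 0, 1, 2, 3 are all present; 4 is the first non-negative integer missing from the set.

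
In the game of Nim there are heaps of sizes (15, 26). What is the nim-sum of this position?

Bitwise XOR of the heap sizes:
  01111  (15)
  11010  (26)
  -----
  10101  (21)

21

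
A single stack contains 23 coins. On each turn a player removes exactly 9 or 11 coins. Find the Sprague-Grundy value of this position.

Build the Grundy sequence with g(k) = mex{g(k−s) : s ∈ {9, 11}, s ≤ k}:
k:     0  1  2  3  4  5  6  7  8  9 10 11 12 13 14 15 16 17 18 19 20 21 22 23
g(k):  0  0  0  0  0  0  0  0  0  1  1  1  1  1  1  1  1  1  2  2  0  0  0  0
So g(23) = 0.

0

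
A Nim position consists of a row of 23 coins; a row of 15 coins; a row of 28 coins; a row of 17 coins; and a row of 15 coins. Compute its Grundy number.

26

Compute the nim-sum pairwise:
23 ^ 15 = 24
24 ^ 28 = 4
4 ^ 17 = 21
21 ^ 15 = 26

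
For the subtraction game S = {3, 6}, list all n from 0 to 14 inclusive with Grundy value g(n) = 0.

0, 1, 2, 9, 10, 11

Compute g(0), g(1), … for moves {3, 6}:
k:     0  1  2  3  4  5  6  7  8  9 10 11 12 13 14
g(k):  0  0  0  1  1  1  2  2  2  0  0  0  1  1  1
The P-positions (g = 0) in 0..14 are 0, 1, 2, 9, 10, 11.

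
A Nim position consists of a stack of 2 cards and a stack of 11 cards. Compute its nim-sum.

Nim-sum: 2 ^ 11 = 9.

9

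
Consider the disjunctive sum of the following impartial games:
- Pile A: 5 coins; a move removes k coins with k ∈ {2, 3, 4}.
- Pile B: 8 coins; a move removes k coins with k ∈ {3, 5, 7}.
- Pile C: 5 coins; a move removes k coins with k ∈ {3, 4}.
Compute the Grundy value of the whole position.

1

For pile A, compute g(0), g(1), … with moves {2, 3, 4}:
k:     0  1  2  3  4  5
g(k):  0  0  1  1  2  2
So g(5) = 2.
For pile B, compute g(0), g(1), … with moves {3, 5, 7}:
k:     0  1  2  3  4  5  6  7  8
g(k):  0  0  0  1  1  1  2  2  2
So g(8) = 2.
Build the Grundy sequence for pile C with g(k) = mex{g(k−s) : s ∈ {3, 4}, s ≤ k}:
g(0) = mex{} = 0
g(1) = mex{} = 0
g(2) = mex{} = 0
g(3) = mex{0} = 1
g(4) = mex{0} = 1
g(5) = mex{0} = 1
So g(5) = 1.
The value of a disjunctive sum is the nim-sum of the parts.
Combined value = 2 ⊕ 2 ⊕ 1 = 1.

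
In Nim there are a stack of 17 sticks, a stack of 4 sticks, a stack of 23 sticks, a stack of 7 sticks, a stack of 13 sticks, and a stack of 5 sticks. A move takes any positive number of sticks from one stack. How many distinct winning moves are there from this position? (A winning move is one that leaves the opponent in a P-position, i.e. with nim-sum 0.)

1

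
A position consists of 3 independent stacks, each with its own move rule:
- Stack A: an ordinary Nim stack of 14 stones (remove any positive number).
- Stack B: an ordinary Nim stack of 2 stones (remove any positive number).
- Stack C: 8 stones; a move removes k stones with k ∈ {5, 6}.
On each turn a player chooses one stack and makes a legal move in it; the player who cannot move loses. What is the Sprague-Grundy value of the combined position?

13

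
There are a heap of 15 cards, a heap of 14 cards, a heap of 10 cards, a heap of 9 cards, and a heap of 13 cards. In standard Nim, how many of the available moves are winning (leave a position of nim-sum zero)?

Bitwise XOR of the heap sizes:
  1111  (15)
  1110  (14)
  1010  (10)
  1001  (9)
  1101  (13)
  ----
  1111  (15)
The overall nim-sum is X = 15. A heap of size p has a winning move iff p XOR X < p (reduce it to p XOR X).
  15: 15 XOR 15 = 0 < 15 — winning move (to 0).
  14: 14 XOR 15 = 1 < 14 — winning move (to 1).
  10: 10 XOR 15 = 5 < 10 — winning move (to 5).
  9: 9 XOR 15 = 6 < 9 — winning move (to 6).
  13: 13 XOR 15 = 2 < 13 — winning move (to 2).
That gives 5 winning moves.

5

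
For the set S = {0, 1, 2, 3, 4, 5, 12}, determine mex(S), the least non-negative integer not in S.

6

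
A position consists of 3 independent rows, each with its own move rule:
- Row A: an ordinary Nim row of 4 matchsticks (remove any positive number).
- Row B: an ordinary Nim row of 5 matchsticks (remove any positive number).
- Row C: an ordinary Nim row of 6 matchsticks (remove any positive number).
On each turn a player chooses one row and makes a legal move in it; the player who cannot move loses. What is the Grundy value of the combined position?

7

Row A is a plain Nim row of size 4, so its Grundy value is 4.
Row B is a plain Nim row of size 5, so its Grundy value is 5.
Row C is a plain Nim row of size 6, so its Grundy value is 6.
The value of a disjunctive sum is the nim-sum of the parts.
Combined value = 4 XOR 5 XOR 6 = 7.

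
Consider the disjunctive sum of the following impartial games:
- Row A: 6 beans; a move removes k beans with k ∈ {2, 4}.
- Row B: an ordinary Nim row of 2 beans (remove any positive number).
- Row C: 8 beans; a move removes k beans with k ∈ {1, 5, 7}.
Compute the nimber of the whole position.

2

For row A, compute g(0), g(1), … with moves {2, 4}:
k:     0  1  2  3  4  5  6
g(k):  0  0  1  1  2  2  0
So g(6) = 0.
Row B is a plain Nim row of size 2, so its Grundy value is 2.
Build the Grundy sequence for row C with g(k) = mex{g(k−s) : s ∈ {1, 5, 7}, s ≤ k}:
k:     0  1  2  3  4  5  6  7  8
g(k):  0  1  0  1  0  1  0  1  0
So g(8) = 0.
The value of a disjunctive sum is the nim-sum of the parts.
Combined value = 0 ⊕ 2 ⊕ 0 = 2.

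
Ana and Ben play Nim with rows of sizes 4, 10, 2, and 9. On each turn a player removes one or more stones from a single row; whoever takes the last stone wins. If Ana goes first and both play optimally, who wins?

Compute the nim-sum pairwise:
4 ^ 10 = 14
14 ^ 2 = 12
12 ^ 9 = 5
The nim-sum is 5 ≠ 0, so this is an N-position: the player to move can win; Ana has a winning move.

Ana wins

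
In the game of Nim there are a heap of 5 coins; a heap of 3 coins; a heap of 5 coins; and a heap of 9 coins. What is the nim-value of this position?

Nim-sum: 5 ⊕ 3 ⊕ 5 ⊕ 9 = 10.

10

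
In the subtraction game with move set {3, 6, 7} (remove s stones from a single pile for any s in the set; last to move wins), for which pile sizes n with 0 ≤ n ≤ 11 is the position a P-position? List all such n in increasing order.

Grundy values for subtraction set {3, 6, 7}:
g(0) = mex{} = 0
g(1) = mex{} = 0
g(2) = mex{} = 0
g(3) = mex{0} = 1
g(4) = mex{0} = 1
g(5) = mex{0} = 1
g(6) = mex{0,1} = 2
g(7) = mex{0,1} = 2
g(8) = mex{0,1} = 2
g(9) = mex{0,1,2} = 3
g(10) = mex{1,2} = 0
g(11) = mex{1,2} = 0
The P-positions (g = 0) in 0..11 are 0, 1, 2, 10, 11.

0, 1, 2, 10, 11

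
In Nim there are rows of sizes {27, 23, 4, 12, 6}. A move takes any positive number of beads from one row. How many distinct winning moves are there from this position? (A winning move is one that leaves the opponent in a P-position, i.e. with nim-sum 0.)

3

Compute the nim-sum pairwise:
27 XOR 23 = 12
12 XOR 4 = 8
8 XOR 12 = 4
4 XOR 6 = 2
The overall nim-sum is X = 2. A row of size p has a winning move iff p XOR X < p (reduce it to p XOR X).
  27: 27 XOR 2 = 25 < 27 — winning move (to 25).
  23: 23 XOR 2 = 21 < 23 — winning move (to 21).
  4: 4 XOR 2 = 6 ≥ 4 — no move.
  12: 12 XOR 2 = 14 ≥ 12 — no move.
  6: 6 XOR 2 = 4 < 6 — winning move (to 4).
That gives 3 winning moves.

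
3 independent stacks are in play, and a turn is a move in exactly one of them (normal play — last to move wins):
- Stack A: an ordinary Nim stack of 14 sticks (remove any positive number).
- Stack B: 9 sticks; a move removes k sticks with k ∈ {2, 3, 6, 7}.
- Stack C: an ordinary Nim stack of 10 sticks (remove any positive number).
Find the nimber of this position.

4

Stack A is a plain Nim stack of size 14, so its Grundy value is 14.
For stack B, compute g(0), g(1), … with moves {2, 3, 6, 7}:
g(0) = mex{} = 0
g(1) = mex{} = 0
g(2) = mex{0} = 1
g(3) = mex{0} = 1
g(4) = mex{0,1} = 2
g(5) = mex{1} = 0
g(6) = mex{0,1,2} = 3
g(7) = mex{0,2} = 1
g(8) = mex{0,1,3} = 2
g(9) = mex{1,3} = 0
So g(9) = 0.
Stack C is a plain Nim stack of size 10, so its Grundy value is 10.
By the Sprague-Grundy theorem, the Grundy value of a sum of independent games is the XOR of the component values.
Combined value = 14 ⊕ 0 ⊕ 10 = 4.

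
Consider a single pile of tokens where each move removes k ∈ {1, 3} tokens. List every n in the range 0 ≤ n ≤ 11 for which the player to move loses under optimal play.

Compute g(0), g(1), … for moves {1, 3}:
k:     0  1  2  3  4  5  6  7  8  9 10 11
g(k):  0  1  0  1  0  1  0  1  0  1  0  1
The P-positions (g = 0) in 0..11 are 0, 2, 4, 6, 8, 10.

0, 2, 4, 6, 8, 10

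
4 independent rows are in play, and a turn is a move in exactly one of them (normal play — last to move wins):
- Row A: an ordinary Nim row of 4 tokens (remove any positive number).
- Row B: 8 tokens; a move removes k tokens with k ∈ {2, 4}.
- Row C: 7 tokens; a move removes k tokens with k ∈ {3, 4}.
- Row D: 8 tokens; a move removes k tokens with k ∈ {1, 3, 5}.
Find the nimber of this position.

Row A is a plain Nim row of size 4, so its Grundy value is 4.
For row B, compute g(0), g(1), … with moves {2, 4}:
g(0) = mex{} = 0
g(1) = mex{} = 0
g(2) = mex{0} = 1
g(3) = mex{0} = 1
g(4) = mex{0,1} = 2
g(5) = mex{0,1} = 2
g(6) = mex{1,2} = 0
g(7) = mex{1,2} = 0
g(8) = mex{0,2} = 1
So g(8) = 1.
Grundy values for row C (subtraction set {3, 4}):
g(0) = mex{} = 0
g(1) = mex{} = 0
g(2) = mex{} = 0
g(3) = mex{0} = 1
g(4) = mex{0} = 1
g(5) = mex{0} = 1
g(6) = mex{0,1} = 2
g(7) = mex{1} = 0
So g(7) = 0.
Build the Grundy sequence for row D with g(k) = mex{g(k−s) : s ∈ {1, 3, 5}, s ≤ k}:
g(0) = mex{} = 0
g(1) = mex{0} = 1
g(2) = mex{1} = 0
g(3) = mex{0} = 1
g(4) = mex{1} = 0
g(5) = mex{0} = 1
g(6) = mex{1} = 0
g(7) = mex{0} = 1
g(8) = mex{1} = 0
So g(8) = 0.
By the Sprague-Grundy theorem, the Grundy value of a sum of independent games is the XOR of the component values.
Combined value = 4 XOR 1 XOR 0 XOR 0 = 5.

5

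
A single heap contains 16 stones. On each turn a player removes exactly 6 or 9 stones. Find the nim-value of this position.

0

Compute g(0), g(1), … for moves {6, 9}:
k:     0  1  2  3  4  5  6  7  8  9 10 11 12 13 14 15 16
g(k):  0  0  0  0  0  0  1  1  1  1  1  1  2  2  2  0  0
So g(16) = 0.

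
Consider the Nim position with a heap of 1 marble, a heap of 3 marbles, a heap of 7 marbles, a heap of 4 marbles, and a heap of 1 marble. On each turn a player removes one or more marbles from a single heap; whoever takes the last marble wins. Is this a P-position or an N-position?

P-position

Compute the nim-sum pairwise:
1 ⊕ 3 = 2
2 ⊕ 7 = 5
5 ⊕ 4 = 1
1 ⊕ 1 = 0
The nim-sum is 0, so this is a P-position: the player to move is in a losing position under optimal play.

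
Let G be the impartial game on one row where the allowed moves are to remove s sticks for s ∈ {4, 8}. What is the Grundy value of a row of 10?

2

Build the Grundy sequence with g(k) = mex{g(k−s) : s ∈ {4, 8}, s ≤ k}:
k:     0  1  2  3  4  5  6  7  8  9 10
g(k):  0  0  0  0  1  1  1  1  2  2  2
So g(10) = 2.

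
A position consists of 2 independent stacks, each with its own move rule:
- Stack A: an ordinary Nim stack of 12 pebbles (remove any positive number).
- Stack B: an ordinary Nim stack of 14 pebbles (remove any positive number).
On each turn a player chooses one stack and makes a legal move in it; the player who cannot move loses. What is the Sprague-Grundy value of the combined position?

2

Stack A is a plain Nim stack of size 12, so its Grundy value is 12.
Stack B is a plain Nim stack of size 14, so its Grundy value is 14.
By the Sprague-Grundy theorem, the Grundy value of a sum of independent games is the XOR of the component values.
Combined value = 12 ⊕ 14 = 2.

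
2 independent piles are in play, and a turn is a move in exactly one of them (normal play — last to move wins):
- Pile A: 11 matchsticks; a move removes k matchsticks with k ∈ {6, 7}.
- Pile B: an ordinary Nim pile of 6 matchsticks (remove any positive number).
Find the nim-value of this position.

Grundy values for pile A (subtraction set {6, 7}):
g(0) = mex{} = 0
g(1) = mex{} = 0
g(2) = mex{} = 0
g(3) = mex{} = 0
g(4) = mex{} = 0
g(5) = mex{} = 0
g(6) = mex{0} = 1
g(7) = mex{0} = 1
g(8) = mex{0} = 1
g(9) = mex{0} = 1
g(10) = mex{0} = 1
g(11) = mex{0} = 1
So g(11) = 1.
Pile B is a plain Nim pile of size 6, so its Grundy value is 6.
The value of a disjunctive sum is the nim-sum of the parts.
Combined value = 1 XOR 6 = 7.

7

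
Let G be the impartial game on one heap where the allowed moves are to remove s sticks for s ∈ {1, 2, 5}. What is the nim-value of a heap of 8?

2

Build the Grundy sequence with g(k) = mex{g(k−s) : s ∈ {1, 2, 5}, s ≤ k}:
k:     0  1  2  3  4  5  6  7  8
g(k):  0  1  2  0  1  2  0  1  2
So g(8) = 2.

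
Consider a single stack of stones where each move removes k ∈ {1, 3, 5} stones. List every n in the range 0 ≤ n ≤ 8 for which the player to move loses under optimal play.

Build the Grundy sequence with g(k) = mex{g(k−s) : s ∈ {1, 3, 5}, s ≤ k}:
k:     0  1  2  3  4  5  6  7  8
g(k):  0  1  0  1  0  1  0  1  0
The P-positions (g = 0) in 0..8 are 0, 2, 4, 6, 8.

0, 2, 4, 6, 8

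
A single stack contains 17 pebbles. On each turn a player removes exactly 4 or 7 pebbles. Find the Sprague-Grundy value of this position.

Build the Grundy sequence with g(k) = mex{g(k−s) : s ∈ {4, 7}, s ≤ k}:
k:     0  1  2  3  4  5  6  7  8  9 10 11 12 13 14 15 16 17
g(k):  0  0  0  0  1  1  1  1  2  2  2  0  0  0  0  1  1  1
So g(17) = 1.

1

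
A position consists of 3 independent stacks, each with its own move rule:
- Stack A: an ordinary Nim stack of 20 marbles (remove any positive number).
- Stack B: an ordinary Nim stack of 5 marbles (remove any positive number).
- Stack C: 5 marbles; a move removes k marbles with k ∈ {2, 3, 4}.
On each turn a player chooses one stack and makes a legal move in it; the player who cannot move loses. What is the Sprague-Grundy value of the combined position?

19

Stack A is a plain Nim stack of size 20, so its Grundy value is 20.
Stack B is a plain Nim stack of size 5, so its Grundy value is 5.
Build the Grundy sequence for stack C with g(k) = mex{g(k−s) : s ∈ {2, 3, 4}, s ≤ k}:
g(0) = mex{} = 0
g(1) = mex{} = 0
g(2) = mex{0} = 1
g(3) = mex{0} = 1
g(4) = mex{0,1} = 2
g(5) = mex{0,1} = 2
So g(5) = 2.
By the Sprague-Grundy theorem, the Grundy value of a sum of independent games is the XOR of the component values.
Combined value = 20 XOR 5 XOR 2 = 19.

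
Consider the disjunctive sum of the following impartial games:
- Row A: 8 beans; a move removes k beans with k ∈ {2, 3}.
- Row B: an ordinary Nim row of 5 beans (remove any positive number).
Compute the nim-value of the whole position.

4

Build the Grundy sequence for row A with g(k) = mex{g(k−s) : s ∈ {2, 3}, s ≤ k}:
k:     0  1  2  3  4  5  6  7  8
g(k):  0  0  1  1  2  0  0  1  1
So g(8) = 1.
Row B is a plain Nim row of size 5, so its Grundy value is 5.
The value of a disjunctive sum is the nim-sum of the parts.
Combined value = 1 XOR 5 = 4.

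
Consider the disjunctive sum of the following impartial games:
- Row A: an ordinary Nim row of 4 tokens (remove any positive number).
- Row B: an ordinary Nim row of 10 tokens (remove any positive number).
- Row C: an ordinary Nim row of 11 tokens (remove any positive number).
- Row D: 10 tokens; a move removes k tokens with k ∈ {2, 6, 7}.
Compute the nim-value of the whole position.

6

Row A is a plain Nim row of size 4, so its Grundy value is 4.
Row B is a plain Nim row of size 10, so its Grundy value is 10.
Row C is a plain Nim row of size 11, so its Grundy value is 11.
Build the Grundy sequence for row D with g(k) = mex{g(k−s) : s ∈ {2, 6, 7}, s ≤ k}:
k:     0  1  2  3  4  5  6  7  8  9 10
g(k):  0  0  1  1  0  0  1  1  2  0  3
So g(10) = 3.
The value of a disjunctive sum is the nim-sum of the parts.
Combined value = 4 XOR 10 XOR 11 XOR 3 = 6.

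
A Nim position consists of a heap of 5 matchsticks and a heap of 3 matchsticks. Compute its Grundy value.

Compute the nim-sum pairwise:
5 ^ 3 = 6

6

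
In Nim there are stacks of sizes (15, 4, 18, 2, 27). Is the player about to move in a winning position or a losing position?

Losing position

Nim-sum: 15 ^ 4 ^ 18 ^ 2 ^ 27 = 0.
The nim-sum is 0, so this is a P-position: the player to move is in a losing position under optimal play.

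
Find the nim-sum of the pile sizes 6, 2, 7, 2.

1

Bitwise XOR of the heap sizes:
  110  (6)
  010  (2)
  111  (7)
  010  (2)
  ---
  001  (1)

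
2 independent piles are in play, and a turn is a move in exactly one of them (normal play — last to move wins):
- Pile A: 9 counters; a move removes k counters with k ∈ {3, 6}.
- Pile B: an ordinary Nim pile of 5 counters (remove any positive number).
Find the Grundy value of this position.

5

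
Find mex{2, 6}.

0 is not in the set, so the mex is 0.

0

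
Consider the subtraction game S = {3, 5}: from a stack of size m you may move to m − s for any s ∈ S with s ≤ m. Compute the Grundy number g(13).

Compute g(0), g(1), … for moves {3, 5}:
g(0) = mex{} = 0
g(1) = mex{} = 0
g(2) = mex{} = 0
g(3) = mex{0} = 1
g(4) = mex{0} = 1
g(5) = mex{0} = 1
g(6) = mex{0,1} = 2
g(7) = mex{0,1} = 2
g(8) = mex{1} = 0
g(9) = mex{1,2} = 0
g(10) = mex{1,2} = 0
g(11) = mex{0,2} = 1
g(12) = mex{0,2} = 1
g(13) = mex{0} = 1
So g(13) = 1.

1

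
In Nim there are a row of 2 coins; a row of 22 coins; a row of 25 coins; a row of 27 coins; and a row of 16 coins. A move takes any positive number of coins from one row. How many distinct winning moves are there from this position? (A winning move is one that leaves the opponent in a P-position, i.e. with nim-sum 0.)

1

Nim-sum: 2 XOR 22 XOR 25 XOR 27 XOR 16 = 6.
The overall nim-sum is X = 6. A row of size p has a winning move iff p XOR X < p (reduce it to p XOR X).
  2: 2 XOR 6 = 4 ≥ 2 — no move.
  22: 22 XOR 6 = 16 < 22 — winning move (to 16).
  25: 25 XOR 6 = 31 ≥ 25 — no move.
  27: 27 XOR 6 = 29 ≥ 27 — no move.
  16: 16 XOR 6 = 22 ≥ 16 — no move.
That gives 1 winning move.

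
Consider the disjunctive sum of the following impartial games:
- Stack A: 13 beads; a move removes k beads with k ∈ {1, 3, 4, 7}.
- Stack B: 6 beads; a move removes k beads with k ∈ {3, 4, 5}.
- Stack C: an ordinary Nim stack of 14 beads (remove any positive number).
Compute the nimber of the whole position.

15

Grundy values for stack A (subtraction set {1, 3, 4, 7}):
k:     0  1  2  3  4  5  6  7  8  9 10 11 12 13
g(k):  0  1  0  1  2  3  2  3  0  1  0  1  2  3
So g(13) = 3.
Build the Grundy sequence for stack B with g(k) = mex{g(k−s) : s ∈ {3, 4, 5}, s ≤ k}:
k:     0  1  2  3  4  5  6
g(k):  0  0  0  1  1  1  2
So g(6) = 2.
Stack C is a plain Nim stack of size 14, so its Grundy value is 14.
By the Sprague-Grundy theorem, the Grundy value of a sum of independent games is the XOR of the component values.
Combined value = 3 ⊕ 2 ⊕ 14 = 15.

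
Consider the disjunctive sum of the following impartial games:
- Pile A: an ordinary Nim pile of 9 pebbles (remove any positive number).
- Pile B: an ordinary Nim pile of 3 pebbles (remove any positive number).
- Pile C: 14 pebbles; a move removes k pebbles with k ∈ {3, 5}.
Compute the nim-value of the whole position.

Pile A is a plain Nim pile of size 9, so its Grundy value is 9.
Pile B is a plain Nim pile of size 3, so its Grundy value is 3.
For pile C, compute g(0), g(1), … with moves {3, 5}:
g(0) = mex{} = 0
g(1) = mex{} = 0
g(2) = mex{} = 0
g(3) = mex{0} = 1
g(4) = mex{0} = 1
g(5) = mex{0} = 1
g(6) = mex{0,1} = 2
g(7) = mex{0,1} = 2
g(8) = mex{1} = 0
g(9) = mex{1,2} = 0
g(10) = mex{1,2} = 0
g(11) = mex{0,2} = 1
g(12) = mex{0,2} = 1
g(13) = mex{0} = 1
g(14) = mex{0,1} = 2
So g(14) = 2.
The value of a disjunctive sum is the nim-sum of the parts.
Combined value = 9 ⊕ 3 ⊕ 2 = 8.

8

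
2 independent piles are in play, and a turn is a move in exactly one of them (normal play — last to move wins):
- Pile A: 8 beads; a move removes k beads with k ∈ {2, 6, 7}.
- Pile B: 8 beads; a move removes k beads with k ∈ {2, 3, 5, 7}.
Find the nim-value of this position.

6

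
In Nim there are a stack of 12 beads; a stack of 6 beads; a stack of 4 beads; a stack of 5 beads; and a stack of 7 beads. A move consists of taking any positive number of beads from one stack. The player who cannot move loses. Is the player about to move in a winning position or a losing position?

Winning position

Compute the nim-sum pairwise:
12 ^ 6 = 10
10 ^ 4 = 14
14 ^ 5 = 11
11 ^ 7 = 12
The nim-sum is 12 ≠ 0, so this is an N-position: the player to move can win.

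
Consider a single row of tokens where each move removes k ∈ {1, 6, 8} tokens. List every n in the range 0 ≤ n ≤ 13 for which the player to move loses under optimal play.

Grundy values for subtraction set {1, 6, 8}:
g(0) = mex{} = 0
g(1) = mex{0} = 1
g(2) = mex{1} = 0
g(3) = mex{0} = 1
g(4) = mex{1} = 0
g(5) = mex{0} = 1
g(6) = mex{0,1} = 2
g(7) = mex{1,2} = 0
g(8) = mex{0} = 1
g(9) = mex{1} = 0
g(10) = mex{0} = 1
g(11) = mex{1} = 0
g(12) = mex{0,2} = 1
g(13) = mex{0,1} = 2
The P-positions (g = 0) in 0..13 are 0, 2, 4, 7, 9, 11.

0, 2, 4, 7, 9, 11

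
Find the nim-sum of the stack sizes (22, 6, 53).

Compute the nim-sum pairwise:
22 XOR 6 = 16
16 XOR 53 = 37

37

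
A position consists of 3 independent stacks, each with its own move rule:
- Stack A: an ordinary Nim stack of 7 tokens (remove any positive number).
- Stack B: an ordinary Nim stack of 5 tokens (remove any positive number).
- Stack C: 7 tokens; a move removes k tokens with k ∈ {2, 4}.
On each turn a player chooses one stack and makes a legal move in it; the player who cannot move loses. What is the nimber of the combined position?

2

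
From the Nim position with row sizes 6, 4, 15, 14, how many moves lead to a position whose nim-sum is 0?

Compute the nim-sum pairwise:
6 ^ 4 = 2
2 ^ 15 = 13
13 ^ 14 = 3
The overall nim-sum is X = 3. A row of size p has a winning move iff p XOR X < p (reduce it to p XOR X).
  6: 6 XOR 3 = 5 < 6 — winning move (to 5).
  4: 4 XOR 3 = 7 ≥ 4 — no move.
  15: 15 XOR 3 = 12 < 15 — winning move (to 12).
  14: 14 XOR 3 = 13 < 14 — winning move (to 13).
That gives 3 winning moves.

3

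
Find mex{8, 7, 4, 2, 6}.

0 is not in the set, so the mex is 0.

0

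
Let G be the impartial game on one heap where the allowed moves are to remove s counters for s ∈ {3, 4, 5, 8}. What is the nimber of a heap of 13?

Build the Grundy sequence with g(k) = mex{g(k−s) : s ∈ {3, 4, 5, 8}, s ≤ k}:
k:     0  1  2  3  4  5  6  7  8  9 10 11 12 13
g(k):  0  0  0  1  1  1  2  2  2  3  3  0  0  0
So g(13) = 0.

0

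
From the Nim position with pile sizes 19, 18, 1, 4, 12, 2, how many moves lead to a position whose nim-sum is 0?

Bitwise XOR of the heap sizes:
  10011  (19)
  10010  (18)
  00001  (1)
  00100  (4)
  01100  (12)
  00010  (2)
  -----
  01010  (10)
The overall nim-sum is X = 10. A pile of size p has a winning move iff p XOR X < p (reduce it to p XOR X).
  19: 19 XOR 10 = 25 ≥ 19 — no move.
  18: 18 XOR 10 = 24 ≥ 18 — no move.
  1: 1 XOR 10 = 11 ≥ 1 — no move.
  4: 4 XOR 10 = 14 ≥ 4 — no move.
  12: 12 XOR 10 = 6 < 12 — winning move (to 6).
  2: 2 XOR 10 = 8 ≥ 2 — no move.
That gives 1 winning move.

1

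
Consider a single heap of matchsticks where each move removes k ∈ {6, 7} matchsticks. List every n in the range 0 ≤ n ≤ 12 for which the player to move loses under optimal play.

Compute g(0), g(1), … for moves {6, 7}:
g(0) = mex{} = 0
g(1) = mex{} = 0
g(2) = mex{} = 0
g(3) = mex{} = 0
g(4) = mex{} = 0
g(5) = mex{} = 0
g(6) = mex{0} = 1
g(7) = mex{0} = 1
g(8) = mex{0} = 1
g(9) = mex{0} = 1
g(10) = mex{0} = 1
g(11) = mex{0} = 1
g(12) = mex{0,1} = 2
The P-positions (g = 0) in 0..12 are 0, 1, 2, 3, 4, 5.

0, 1, 2, 3, 4, 5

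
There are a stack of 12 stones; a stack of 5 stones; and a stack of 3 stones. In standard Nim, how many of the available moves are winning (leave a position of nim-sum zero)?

Compute the nim-sum pairwise:
12 ⊕ 5 = 9
9 ⊕ 3 = 10
The overall nim-sum is X = 10. A stack of size p has a winning move iff p XOR X < p (reduce it to p XOR X).
  12: 12 XOR 10 = 6 < 12 — winning move (to 6).
  5: 5 XOR 10 = 15 ≥ 5 — no move.
  3: 3 XOR 10 = 9 ≥ 3 — no move.
That gives 1 winning move.

1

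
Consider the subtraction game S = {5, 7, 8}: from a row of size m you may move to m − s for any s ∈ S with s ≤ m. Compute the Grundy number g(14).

0

Build the Grundy sequence with g(k) = mex{g(k−s) : s ∈ {5, 7, 8}, s ≤ k}:
g(0) = mex{} = 0
g(1) = mex{} = 0
g(2) = mex{} = 0
g(3) = mex{} = 0
g(4) = mex{} = 0
g(5) = mex{0} = 1
g(6) = mex{0} = 1
g(7) = mex{0} = 1
g(8) = mex{0} = 1
g(9) = mex{0} = 1
g(10) = mex{0,1} = 2
g(11) = mex{0,1} = 2
g(12) = mex{0,1} = 2
g(13) = mex{1} = 0
g(14) = mex{1} = 0
So g(14) = 0.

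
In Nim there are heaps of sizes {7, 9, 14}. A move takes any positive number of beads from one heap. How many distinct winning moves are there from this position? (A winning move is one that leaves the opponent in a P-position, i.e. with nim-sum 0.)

0

Write each in binary and XOR column by column:
  0111  (7)
  1001  (9)
  1110  (14)
  ----
  0000  (0)
The nim-sum is already 0, so every move leaves a nonzero nim-sum — there are no winning moves.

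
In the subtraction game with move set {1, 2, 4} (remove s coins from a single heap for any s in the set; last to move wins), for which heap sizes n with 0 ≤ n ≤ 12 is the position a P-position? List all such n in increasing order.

Grundy values for subtraction set {1, 2, 4}:
k:     0  1  2  3  4  5  6  7  8  9 10 11 12
g(k):  0  1  2  0  1  2  0  1  2  0  1  2  0
The P-positions (g = 0) in 0..12 are 0, 3, 6, 9, 12.

0, 3, 6, 9, 12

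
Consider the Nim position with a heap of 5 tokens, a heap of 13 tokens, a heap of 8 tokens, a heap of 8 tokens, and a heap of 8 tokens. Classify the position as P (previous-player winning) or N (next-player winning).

P-position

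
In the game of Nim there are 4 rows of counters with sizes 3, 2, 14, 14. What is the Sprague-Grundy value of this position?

1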